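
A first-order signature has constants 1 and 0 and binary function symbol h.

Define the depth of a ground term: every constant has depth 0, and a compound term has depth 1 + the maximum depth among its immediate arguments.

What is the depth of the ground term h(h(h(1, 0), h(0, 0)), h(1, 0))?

depth(h(1, 0)) = 1 + max(0, 0) = 1
depth(h(0, 0)) = 1 + max(0, 0) = 1
depth(h(h(1, 0), h(0, 0))) = 1 + max(1, 1) = 2
depth(h(h(h(1, 0), h(0, 0)), h(1, 0))) = 1 + max(2, 1) = 3

3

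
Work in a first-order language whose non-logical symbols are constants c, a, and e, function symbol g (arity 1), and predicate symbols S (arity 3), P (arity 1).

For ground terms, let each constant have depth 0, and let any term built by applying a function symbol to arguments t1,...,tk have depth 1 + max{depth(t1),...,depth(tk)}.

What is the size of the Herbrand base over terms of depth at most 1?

222

First count ground terms of depth ≤ 1.
Write N_k for the number of ground terms of depth ≤ k. A term of depth ≤ k is either a constant or a function symbol applied to arguments of depth ≤ k−1, so N_k = 3 + N_{k-1}.
N_0 = 3
N_1 = 3 + 3 = 6
Explicitly: c, a, e, g(c), g(a), g(e).
So |H| = 6.
A ground atom is a predicate applied to a tuple of terms from H, so the count is the sum over predicates of |H|^arity:
  S: 6^3 = 216;  P: 6
Total ground atoms: 216 + 6 = 222.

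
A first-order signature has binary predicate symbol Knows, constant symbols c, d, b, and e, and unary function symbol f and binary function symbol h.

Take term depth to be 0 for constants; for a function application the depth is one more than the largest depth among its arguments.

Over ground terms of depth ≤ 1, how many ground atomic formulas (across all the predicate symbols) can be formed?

576

First count ground terms of depth ≤ 1.
Let N_k = |{terms of depth ≤ k}|. Then N_0 = 4 and N_k = 4 + N_{k-1} + N_{k-1}^2 for k ≥ 1 (one summand per function symbol, arity giving the exponent).
N_0 = 4
N_1 = 4 + 4 + 4^2 = 24
So |H| = 24.
A ground atom is a predicate applied to a tuple of terms from H, so the count is the sum over predicates of |H|^arity:
  Knows: 24^2 = 576
Total ground atoms: 576.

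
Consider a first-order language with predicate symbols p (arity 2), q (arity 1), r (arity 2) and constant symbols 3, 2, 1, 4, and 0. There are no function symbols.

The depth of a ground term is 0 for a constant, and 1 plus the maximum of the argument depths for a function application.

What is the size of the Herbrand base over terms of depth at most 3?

55

First count ground terms of depth ≤ 3.
With no function symbols every ground term is a constant, so there are exactly 5 ground terms at every depth bound.
N_0 = 5
N_1 = 5
N_2 = 5
N_3 = 5
Explicitly: 3, 2, 1, 4, 0.
So |H| = 5.
A ground atom is a predicate applied to a tuple of terms from H, so the count is the sum over predicates of |H|^arity:
  p: 5^2 = 25;  q: 5;  r: 5^2 = 25
Total ground atoms: 25 + 5 + 25 = 55.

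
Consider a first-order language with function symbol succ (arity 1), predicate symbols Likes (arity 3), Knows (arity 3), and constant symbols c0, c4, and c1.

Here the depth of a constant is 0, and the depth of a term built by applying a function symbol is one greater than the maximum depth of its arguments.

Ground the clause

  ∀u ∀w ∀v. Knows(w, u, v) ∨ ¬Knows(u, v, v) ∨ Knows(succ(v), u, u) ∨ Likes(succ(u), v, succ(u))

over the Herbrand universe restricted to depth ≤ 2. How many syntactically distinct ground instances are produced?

729

Ground terms of depth ≤ 2:
  Count level by level. With function symbols succ/1, the terms of depth ≤ k are the 3 constants together with each function applied to depth-≤(k−1) tuples, so N_k = 3 + N_{k-1}.
  N_0 = 3
  N_1 = 3 + 3 = 6
  N_2 = 3 + 6 = 9
  Explicitly: c0, c4, c1, succ(c0), succ(c4), succ(c1), succ(succ(c0)), succ(succ(c4)), succ(succ(c1)).
So there are 9 ground terms available for substitution.
The body mentions every one of the 3 quantified variables; since ground terms form a free algebra, no two substitutions collapse to the same formula.
Number of ground instances = 9^3 = 729.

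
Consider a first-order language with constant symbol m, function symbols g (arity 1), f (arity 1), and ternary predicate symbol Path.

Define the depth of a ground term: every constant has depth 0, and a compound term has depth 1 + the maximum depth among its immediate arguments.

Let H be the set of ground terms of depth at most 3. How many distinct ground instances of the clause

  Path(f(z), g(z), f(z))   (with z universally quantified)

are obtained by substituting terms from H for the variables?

15

Ground terms of depth ≤ 3:
  Count level by level. With function symbols g/1, f/1, the terms of depth ≤ k are the 1 constant together with each function applied to depth-≤(k−1) tuples, so N_k = 1 + N_{k-1} + N_{k-1}.
  N_0 = 1
  N_1 = 1 + 1 + 1 = 3
  N_2 = 1 + 3 + 3 = 7
  N_3 = 1 + 7 + 7 = 15
So there are 15 ground terms available for substitution.
The body mentions the single quantified variable z; since ground terms form a free algebra, no two substitutions collapse to the same formula.
Number of ground instances = 15.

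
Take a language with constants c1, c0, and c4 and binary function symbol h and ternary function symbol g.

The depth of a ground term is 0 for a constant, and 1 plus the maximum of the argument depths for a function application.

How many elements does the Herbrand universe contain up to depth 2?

Write N_k for the number of ground terms of depth ≤ k. A term of depth ≤ k is either a constant or a function symbol applied to arguments of depth ≤ k−1, so N_k = 3 + N_{k-1}^2 + N_{k-1}^3.
N_0 = 3
N_1 = 3 + 3^2 + 3^3 = 39
N_2 = 3 + 39^2 + 39^3 = 60843

60843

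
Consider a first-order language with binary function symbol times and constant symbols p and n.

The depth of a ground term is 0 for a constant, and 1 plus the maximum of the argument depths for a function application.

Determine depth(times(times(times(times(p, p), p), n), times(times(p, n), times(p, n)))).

depth(times(p, p)) = 1 + max(0, 0) = 1
depth(times(times(p, p), p)) = 1 + max(1, 0) = 2
depth(times(times(times(p, p), p), n)) = 1 + max(2, 0) = 3
depth(times(p, n)) = 1 + max(0, 0) = 1
depth(times(times(p, n), times(p, n))) = 1 + max(1, 1) = 2
depth(times(times(times(times(p, p), p), n), times(times(p, n), times(p, n)))) = 1 + max(3, 2) = 4

4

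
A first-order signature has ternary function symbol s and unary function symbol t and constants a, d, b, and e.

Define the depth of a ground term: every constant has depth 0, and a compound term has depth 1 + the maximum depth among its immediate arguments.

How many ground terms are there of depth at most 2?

373324

If N_k denotes the number of depth-≤k ground terms, the 4 constants give N_0 = 4, and each function symbol of arity r contributes N_{k-1}^r new terms at level k: N_k = 4 + N_{k-1}^3 + N_{k-1}.
N_0 = 4
N_1 = 4 + 4^3 + 4 = 72
N_2 = 4 + 72^3 + 72 = 373324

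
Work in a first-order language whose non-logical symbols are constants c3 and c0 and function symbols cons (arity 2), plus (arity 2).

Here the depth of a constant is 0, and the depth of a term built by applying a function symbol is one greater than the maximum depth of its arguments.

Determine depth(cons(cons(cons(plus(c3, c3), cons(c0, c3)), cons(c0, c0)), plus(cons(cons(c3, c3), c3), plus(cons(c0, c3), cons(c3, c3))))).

depth(plus(c3, c3)) = 1 + max(0, 0) = 1
depth(cons(c0, c3)) = 1 + max(0, 0) = 1
depth(cons(plus(c3, c3), cons(c0, c3))) = 1 + max(1, 1) = 2
depth(cons(c0, c0)) = 1 + max(0, 0) = 1
depth(cons(cons(plus(c3, c3), cons(c0, c3)), cons(c0, c0))) = 1 + max(2, 1) = 3
depth(cons(c3, c3)) = 1 + max(0, 0) = 1
depth(cons(cons(c3, c3), c3)) = 1 + max(1, 0) = 2
depth(plus(cons(c0, c3), cons(c3, c3))) = 1 + max(1, 1) = 2
depth(plus(cons(cons(c3, c3), c3), plus(cons(c0, c3), cons(c3, c3)))) = 1 + max(2, 2) = 3
depth(cons(cons(cons(plus(c3, c3), cons(c0, c3)), cons(c0, c0)), plus(cons(cons(c3, c3), c3), plus(cons(c0, c3), cons(c3, c3))))) = 1 + max(3, 3) = 4

4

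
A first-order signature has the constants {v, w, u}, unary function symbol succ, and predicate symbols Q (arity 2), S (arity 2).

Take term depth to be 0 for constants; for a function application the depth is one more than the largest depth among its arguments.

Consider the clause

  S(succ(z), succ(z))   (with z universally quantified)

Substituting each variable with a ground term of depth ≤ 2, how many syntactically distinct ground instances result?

9

Ground terms of depth ≤ 2:
  Let N_k count ground terms of depth at most k. Each non-constant term of depth ≤ k is some function symbol applied to depth-≤(k−1) arguments, giving N_k = 3 + N_{k-1}.
  N_0 = 3
  N_1 = 3 + 3 = 6
  N_2 = 3 + 6 = 9
So there are 9 ground terms available for substitution.
There is 1 variable to instantiate (z),  occurring in at least one literal, so different choices give different ground instances.
Number of ground instances = 9.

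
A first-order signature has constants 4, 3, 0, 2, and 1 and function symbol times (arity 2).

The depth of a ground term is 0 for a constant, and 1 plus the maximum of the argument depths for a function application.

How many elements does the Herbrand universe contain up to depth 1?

Let N_k = |{terms of depth ≤ k}|. Then N_0 = 5 and N_k = 5 + N_{k-1}^2 for k ≥ 1 (one summand per function symbol, arity giving the exponent).
N_0 = 5
N_1 = 5 + 5^2 = 30

30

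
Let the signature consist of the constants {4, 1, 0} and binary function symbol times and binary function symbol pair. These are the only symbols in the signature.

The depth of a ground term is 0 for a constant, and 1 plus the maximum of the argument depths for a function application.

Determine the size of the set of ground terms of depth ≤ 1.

21

Let N_k count ground terms of depth at most k. Each non-constant term of depth ≤ k is some function symbol applied to depth-≤(k−1) arguments, giving N_k = 3 + N_{k-1}^2 + N_{k-1}^2.
N_0 = 3
N_1 = 3 + 3^2 + 3^2 = 21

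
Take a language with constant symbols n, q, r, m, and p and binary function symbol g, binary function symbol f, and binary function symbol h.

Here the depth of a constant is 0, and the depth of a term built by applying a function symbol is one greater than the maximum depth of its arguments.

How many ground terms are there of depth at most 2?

If N_k denotes the number of depth-≤k ground terms, the 5 constants give N_0 = 5, and each function symbol of arity r contributes N_{k-1}^r new terms at level k: N_k = 5 + N_{k-1}^2 + N_{k-1}^2 + N_{k-1}^2.
N_0 = 5
N_1 = 5 + 5^2 + 5^2 + 5^2 = 80
N_2 = 5 + 80^2 + 80^2 + 80^2 = 19205

19205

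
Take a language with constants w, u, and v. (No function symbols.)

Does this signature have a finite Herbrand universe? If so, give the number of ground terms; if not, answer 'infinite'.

3

There are no function symbols, so every ground term is one of the 3 constants.
The Herbrand universe is {w, u, v}, which is finite with 3 elements.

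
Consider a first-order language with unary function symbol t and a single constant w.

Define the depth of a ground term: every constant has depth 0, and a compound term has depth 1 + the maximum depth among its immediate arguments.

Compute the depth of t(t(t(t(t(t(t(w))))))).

depth(t(w)) = 1 + depth(w) = 1 + 0 = 1
depth(t(t(w))) = 1 + depth(t(w)) = 1 + 1 = 2
depth(t(t(t(w)))) = 1 + depth(t(t(w))) = 1 + 2 = 3
depth(t(t(t(t(w))))) = 1 + depth(t(t(t(w)))) = 1 + 3 = 4
depth(t(t(t(t(t(w)))))) = 1 + depth(t(t(t(t(w))))) = 1 + 4 = 5
depth(t(t(t(t(t(t(w))))))) = 1 + depth(t(t(t(t(t(w)))))) = 1 + 5 = 6
depth(t(t(t(t(t(t(t(w)))))))) = 1 + depth(t(t(t(t(t(t(w))))))) = 1 + 6 = 7

7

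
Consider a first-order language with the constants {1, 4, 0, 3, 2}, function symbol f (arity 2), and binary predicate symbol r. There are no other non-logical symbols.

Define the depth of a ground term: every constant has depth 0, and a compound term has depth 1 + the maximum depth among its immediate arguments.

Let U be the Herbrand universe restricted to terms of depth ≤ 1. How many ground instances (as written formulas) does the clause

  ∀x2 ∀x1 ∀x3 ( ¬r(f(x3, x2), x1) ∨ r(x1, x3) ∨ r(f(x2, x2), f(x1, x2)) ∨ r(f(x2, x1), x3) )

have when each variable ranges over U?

27000

Ground terms of depth ≤ 1:
  Let N_k = |{terms of depth ≤ k}|. Then N_0 = 5 and N_k = 5 + N_{k-1}^2 for k ≥ 1 (one summand per function symbol, arity giving the exponent).
  N_0 = 5
  N_1 = 5 + 5^2 = 30
So there are 30 ground terms available for substitution.
Each of x2, x1, x3 ranges independently over the available ground terms, and distinct assignments produce distinct instances.
Number of ground instances = 30^3 = 27000.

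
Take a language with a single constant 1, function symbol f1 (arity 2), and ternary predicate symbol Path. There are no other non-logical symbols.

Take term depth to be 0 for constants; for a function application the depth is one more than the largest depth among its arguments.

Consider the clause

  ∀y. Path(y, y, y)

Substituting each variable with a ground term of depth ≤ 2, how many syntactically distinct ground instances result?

Ground terms of depth ≤ 2:
  Let N_k count ground terms of depth at most k. Each non-constant term of depth ≤ k is some function symbol applied to depth-≤(k−1) arguments, giving N_k = 1 + N_{k-1}^2.
  N_0 = 1
  N_1 = 1 + 1^2 = 2
  N_2 = 1 + 2^2 = 5
  Explicitly: 1, f1(1, 1), f1(1, f1(1, 1)), f1(f1(1, 1), 1), f1(f1(1, 1), f1(1, 1)).
So there are 5 ground terms available for substitution.
There is 1 variable to instantiate (y),  occurring in at least one literal, so different choices give different ground instances.
Number of ground instances = 5.

5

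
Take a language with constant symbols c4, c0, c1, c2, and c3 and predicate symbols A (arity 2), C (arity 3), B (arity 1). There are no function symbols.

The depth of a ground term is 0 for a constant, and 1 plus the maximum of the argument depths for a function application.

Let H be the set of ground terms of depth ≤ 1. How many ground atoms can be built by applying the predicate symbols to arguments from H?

First count ground terms of depth ≤ 1.
With no function symbols every ground term is a constant, so there are exactly 5 ground terms at every depth bound.
N_0 = 5
N_1 = 5
Explicitly: c4, c0, c1, c2, c3.
So |H| = 5.
A ground atom is a predicate applied to a tuple of terms from H, so the count is the sum over predicates of |H|^arity:
  A: 5^2 = 25;  C: 5^3 = 125;  B: 5
Total ground atoms: 25 + 125 + 5 = 155.

155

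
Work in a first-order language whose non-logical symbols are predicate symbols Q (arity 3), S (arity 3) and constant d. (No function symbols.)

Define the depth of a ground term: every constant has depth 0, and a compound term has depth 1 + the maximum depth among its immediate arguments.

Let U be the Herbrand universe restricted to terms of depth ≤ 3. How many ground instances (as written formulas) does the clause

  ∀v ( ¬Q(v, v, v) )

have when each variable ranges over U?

Ground terms of depth ≤ 3:
  With no function symbols every ground term is a constant, so there is exactly 1 ground term at every depth bound.
  N_0 = 1
  N_1 = 1
  N_2 = 1
  N_3 = 1
So there is exactly 1 ground term available for substitution.
The variable v ranges independently over the available ground terms, and distinct assignments produce distinct instances.
Number of ground instances = 1.

1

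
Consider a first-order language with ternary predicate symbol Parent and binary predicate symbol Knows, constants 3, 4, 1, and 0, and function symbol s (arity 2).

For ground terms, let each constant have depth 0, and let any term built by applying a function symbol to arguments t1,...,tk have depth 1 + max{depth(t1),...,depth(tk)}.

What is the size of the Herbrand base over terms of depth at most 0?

First count ground terms of depth ≤ 0.
Count level by level. With function symbols s/2, the terms of depth ≤ k are the 4 constants together with each function applied to depth-≤(k−1) tuples, so N_k = 4 + N_{k-1}^2.
N_0 = 4
Explicitly: 3, 4, 1, 0.
So |H| = 4.
A ground atom is a predicate applied to a tuple of terms from H, so the count is the sum over predicates of |H|^arity:
  Parent: 4^3 = 64;  Knows: 4^2 = 16
Total ground atoms: 64 + 16 = 80.

80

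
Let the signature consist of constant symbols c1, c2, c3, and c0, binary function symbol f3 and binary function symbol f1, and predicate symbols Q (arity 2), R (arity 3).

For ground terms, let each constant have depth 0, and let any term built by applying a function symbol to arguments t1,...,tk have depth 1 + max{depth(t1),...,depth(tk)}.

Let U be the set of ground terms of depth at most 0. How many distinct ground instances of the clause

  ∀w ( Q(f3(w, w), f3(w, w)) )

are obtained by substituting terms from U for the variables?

4

Ground terms of depth ≤ 0:
  Let N_k count ground terms of depth at most k. Each non-constant term of depth ≤ k is some function symbol applied to depth-≤(k−1) arguments, giving N_k = 4 + N_{k-1}^2 + N_{k-1}^2.
  N_0 = 4
So there are 4 ground terms available for substitution.
The clause has 1 distinct variable (w), which appears in the body. In the free term algebra distinct substitutions yield syntactically distinct ground instances.
Number of ground instances = 4.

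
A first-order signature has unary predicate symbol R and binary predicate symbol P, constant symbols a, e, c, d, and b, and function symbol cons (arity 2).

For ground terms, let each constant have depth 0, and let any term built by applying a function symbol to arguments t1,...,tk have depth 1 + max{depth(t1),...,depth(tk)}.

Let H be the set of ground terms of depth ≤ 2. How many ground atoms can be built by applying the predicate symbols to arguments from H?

First count ground terms of depth ≤ 2.
Let N_k = |{terms of depth ≤ k}|. Then N_0 = 5 and N_k = 5 + N_{k-1}^2 for k ≥ 1 (one summand per function symbol, arity giving the exponent).
N_0 = 5
N_1 = 5 + 5^2 = 30
N_2 = 5 + 30^2 = 905
So |H| = 905.
Each predicate of arity r yields |H|^r ground atoms (one per choice of an r-tuple from H):
  R: 905;  P: 905^2 = 819025
Total ground atoms: 905 + 819025 = 819930.

819930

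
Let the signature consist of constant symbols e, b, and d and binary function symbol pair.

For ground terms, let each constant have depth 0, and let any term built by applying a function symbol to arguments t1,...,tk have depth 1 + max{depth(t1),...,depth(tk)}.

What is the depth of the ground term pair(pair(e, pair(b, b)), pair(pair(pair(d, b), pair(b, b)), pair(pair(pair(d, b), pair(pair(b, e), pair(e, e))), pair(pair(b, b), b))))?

depth(pair(b, b)) = 1 + max(0, 0) = 1
depth(pair(e, pair(b, b))) = 1 + max(0, 1) = 2
depth(pair(d, b)) = 1 + max(0, 0) = 1
depth(pair(pair(d, b), pair(b, b))) = 1 + max(1, 1) = 2
depth(pair(b, e)) = 1 + max(0, 0) = 1
depth(pair(e, e)) = 1 + max(0, 0) = 1
depth(pair(pair(b, e), pair(e, e))) = 1 + max(1, 1) = 2
depth(pair(pair(d, b), pair(pair(b, e), pair(e, e)))) = 1 + max(1, 2) = 3
depth(pair(pair(b, b), b)) = 1 + max(1, 0) = 2
depth(pair(pair(pair(d, b), pair(pair(b, e), pair(e, e))), pair(pair(b, b), b))) = 1 + max(3, 2) = 4
depth(pair(pair(pair(d, b), pair(b, b)), pair(pair(pair(d, b), pair(pair(b, e), pair(e, e))), pair(pair(b, b), b)))) = 1 + max(2, 4) = 5
depth(pair(pair(e, pair(b, b)), pair(pair(pair(d, b), pair(b, b)), pair(pair(pair(d, b), pair(pair(b, e), pair(e, e))), pair(pair(b, b), b))))) = 1 + max(2, 5) = 6

6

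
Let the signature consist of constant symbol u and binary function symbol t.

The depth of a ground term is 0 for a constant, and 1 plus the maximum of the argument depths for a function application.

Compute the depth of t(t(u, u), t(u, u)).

depth(t(u, u)) = 1 + max(0, 0) = 1
depth(t(t(u, u), t(u, u))) = 1 + max(1, 1) = 2

2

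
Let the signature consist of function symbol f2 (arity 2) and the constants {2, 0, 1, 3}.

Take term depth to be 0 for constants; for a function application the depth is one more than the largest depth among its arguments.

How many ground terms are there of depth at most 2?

Let N_k = |{terms of depth ≤ k}|. Then N_0 = 4 and N_k = 4 + N_{k-1}^2 for k ≥ 1 (one summand per function symbol, arity giving the exponent).
N_0 = 4
N_1 = 4 + 4^2 = 20
N_2 = 4 + 20^2 = 404

404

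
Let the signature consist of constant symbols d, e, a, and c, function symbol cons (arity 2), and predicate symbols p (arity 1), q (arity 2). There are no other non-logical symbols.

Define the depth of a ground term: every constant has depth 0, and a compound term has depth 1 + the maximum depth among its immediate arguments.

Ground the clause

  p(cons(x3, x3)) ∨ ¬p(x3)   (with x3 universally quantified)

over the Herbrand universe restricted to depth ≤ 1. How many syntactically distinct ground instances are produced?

Ground terms of depth ≤ 1:
  Let N_k count ground terms of depth at most k. Each non-constant term of depth ≤ k is some function symbol applied to depth-≤(k−1) arguments, giving N_k = 4 + N_{k-1}^2.
  N_0 = 4
  N_1 = 4 + 4^2 = 20
So there are 20 ground terms available for substitution.
The variable x3 ranges independently over the available ground terms, and distinct assignments produce distinct instances.
Number of ground instances = 20.

20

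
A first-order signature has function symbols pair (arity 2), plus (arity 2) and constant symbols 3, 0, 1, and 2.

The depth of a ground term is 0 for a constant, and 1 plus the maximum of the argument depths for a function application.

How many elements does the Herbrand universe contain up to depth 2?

Let N_k count ground terms of depth at most k. Each non-constant term of depth ≤ k is some function symbol applied to depth-≤(k−1) arguments, giving N_k = 4 + N_{k-1}^2 + N_{k-1}^2.
N_0 = 4
N_1 = 4 + 4^2 + 4^2 = 36
N_2 = 4 + 36^2 + 36^2 = 2596

2596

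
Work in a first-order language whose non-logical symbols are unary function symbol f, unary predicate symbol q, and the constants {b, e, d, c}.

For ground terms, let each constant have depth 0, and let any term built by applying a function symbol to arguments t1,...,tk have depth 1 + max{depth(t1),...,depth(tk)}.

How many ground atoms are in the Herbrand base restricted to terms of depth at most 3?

16

First count ground terms of depth ≤ 3.
Count level by level. With function symbols f/1, the terms of depth ≤ k are the 4 constants together with each function applied to depth-≤(k−1) tuples, so N_k = 4 + N_{k-1}.
N_0 = 4
N_1 = 4 + 4 = 8
N_2 = 4 + 8 = 12
N_3 = 4 + 12 = 16
So |H| = 16.
A ground atom is a predicate applied to a tuple of terms from H, so the count is the sum over predicates of |H|^arity:
  q: 16
Total ground atoms: 16.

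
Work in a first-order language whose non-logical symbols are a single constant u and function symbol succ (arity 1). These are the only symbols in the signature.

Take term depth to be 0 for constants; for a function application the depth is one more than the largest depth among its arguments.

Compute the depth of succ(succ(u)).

2

depth(succ(u)) = 1 + depth(u) = 1 + 0 = 1
depth(succ(succ(u))) = 1 + depth(succ(u)) = 1 + 1 = 2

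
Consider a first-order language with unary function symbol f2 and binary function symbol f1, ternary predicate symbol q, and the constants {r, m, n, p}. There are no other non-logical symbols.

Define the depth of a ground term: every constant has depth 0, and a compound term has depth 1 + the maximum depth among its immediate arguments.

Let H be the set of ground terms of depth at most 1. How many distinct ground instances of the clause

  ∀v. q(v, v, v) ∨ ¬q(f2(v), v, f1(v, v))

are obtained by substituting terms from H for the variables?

Ground terms of depth ≤ 1:
  Count level by level. With function symbols f2/1, f1/2, the terms of depth ≤ k are the 4 constants together with each function applied to depth-≤(k−1) tuples, so N_k = 4 + N_{k-1} + N_{k-1}^2.
  N_0 = 4
  N_1 = 4 + 4 + 4^2 = 24
So there are 24 ground terms available for substitution.
The body mentions the single quantified variable v; since ground terms form a free algebra, no two substitutions collapse to the same formula.
Number of ground instances = 24.

24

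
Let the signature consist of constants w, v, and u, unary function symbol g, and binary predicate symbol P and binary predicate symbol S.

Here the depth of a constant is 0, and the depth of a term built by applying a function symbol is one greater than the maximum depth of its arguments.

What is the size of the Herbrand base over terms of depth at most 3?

288

First count ground terms of depth ≤ 3.
Let N_k count ground terms of depth at most k. Each non-constant term of depth ≤ k is some function symbol applied to depth-≤(k−1) arguments, giving N_k = 3 + N_{k-1}.
N_0 = 3
N_1 = 3 + 3 = 6
N_2 = 3 + 6 = 9
N_3 = 3 + 9 = 12
So |H| = 12.
For each predicate symbol, the number of ground atoms is |H| raised to its arity; summing:
  P: 12^2 = 144;  S: 12^2 = 144
Total ground atoms: 144 + 144 = 288.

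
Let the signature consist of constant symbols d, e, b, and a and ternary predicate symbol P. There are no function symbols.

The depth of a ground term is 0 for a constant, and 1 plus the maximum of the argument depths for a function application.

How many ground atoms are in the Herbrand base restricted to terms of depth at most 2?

64

First count ground terms of depth ≤ 2.
With no function symbols every ground term is a constant, so there are exactly 4 ground terms at every depth bound.
N_0 = 4
N_1 = 4
N_2 = 4
So |H| = 4.
For each predicate symbol, the number of ground atoms is |H| raised to its arity; summing:
  P: 4^3 = 64
Total ground atoms: 64.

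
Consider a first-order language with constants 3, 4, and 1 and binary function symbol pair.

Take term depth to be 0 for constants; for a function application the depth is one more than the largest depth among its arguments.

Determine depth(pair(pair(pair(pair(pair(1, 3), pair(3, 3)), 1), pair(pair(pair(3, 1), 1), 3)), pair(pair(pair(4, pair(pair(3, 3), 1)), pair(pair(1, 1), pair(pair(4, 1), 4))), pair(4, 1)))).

6

depth(pair(1, 3)) = 1 + max(0, 0) = 1
depth(pair(3, 3)) = 1 + max(0, 0) = 1
depth(pair(pair(1, 3), pair(3, 3))) = 1 + max(1, 1) = 2
depth(pair(pair(pair(1, 3), pair(3, 3)), 1)) = 1 + max(2, 0) = 3
depth(pair(3, 1)) = 1 + max(0, 0) = 1
depth(pair(pair(3, 1), 1)) = 1 + max(1, 0) = 2
depth(pair(pair(pair(3, 1), 1), 3)) = 1 + max(2, 0) = 3
depth(pair(pair(pair(pair(1, 3), pair(3, 3)), 1), pair(pair(pair(3, 1), 1), 3))) = 1 + max(3, 3) = 4
depth(pair(pair(3, 3), 1)) = 1 + max(1, 0) = 2
depth(pair(4, pair(pair(3, 3), 1))) = 1 + max(0, 2) = 3
depth(pair(1, 1)) = 1 + max(0, 0) = 1
depth(pair(4, 1)) = 1 + max(0, 0) = 1
depth(pair(pair(4, 1), 4)) = 1 + max(1, 0) = 2
depth(pair(pair(1, 1), pair(pair(4, 1), 4))) = 1 + max(1, 2) = 3
depth(pair(pair(4, pair(pair(3, 3), 1)), pair(pair(1, 1), pair(pair(4, 1), 4)))) = 1 + max(3, 3) = 4
depth(pair(pair(pair(4, pair(pair(3, 3), 1)), pair(pair(1, 1), pair(pair(4, 1), 4))), pair(4, 1))) = 1 + max(4, 1) = 5
depth(pair(pair(pair(pair(pair(1, 3), pair(3, 3)), 1), pair(pair(pair(3, 1), 1), 3)), pair(pair(pair(4, pair(pair(3, 3), 1)), pair(pair(1, 1), pair(pair(4, 1), 4))), pair(4, 1)))) = 1 + max(4, 5) = 6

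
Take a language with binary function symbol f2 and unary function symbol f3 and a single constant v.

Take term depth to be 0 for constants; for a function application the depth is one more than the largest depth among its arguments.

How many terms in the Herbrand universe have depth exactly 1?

Count level by level. With function symbols f2/2, f3/1, the terms of depth ≤ k are the 1 constant together with each function applied to depth-≤(k−1) tuples, so N_k = 1 + N_{k-1}^2 + N_{k-1}.
N_0 = 1
N_1 = 1 + 1^2 + 1 = 3
Terms of depth exactly 1: N_1 − N_0 = 3 − 1 = 2.

2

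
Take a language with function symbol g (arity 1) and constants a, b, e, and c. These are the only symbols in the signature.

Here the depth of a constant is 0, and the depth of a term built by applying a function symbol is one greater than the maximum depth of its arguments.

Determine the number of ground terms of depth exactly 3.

Let N_k count ground terms of depth at most k. Each non-constant term of depth ≤ k is some function symbol applied to depth-≤(k−1) arguments, giving N_k = 4 + N_{k-1}.
N_0 = 4
N_1 = 4 + 4 = 8
N_2 = 4 + 8 = 12
N_3 = 4 + 12 = 16
Terms of depth exactly 3: N_3 − N_2 = 16 − 12 = 4.

4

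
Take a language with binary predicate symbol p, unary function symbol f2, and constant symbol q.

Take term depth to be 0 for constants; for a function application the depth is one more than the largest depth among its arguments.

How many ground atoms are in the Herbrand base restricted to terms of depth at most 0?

First count ground terms of depth ≤ 0.
Count level by level. With function symbols f2/1, the terms of depth ≤ k are the 1 constant together with each function applied to depth-≤(k−1) tuples, so N_k = 1 + N_{k-1}.
N_0 = 1
Explicitly: q.
So |H| = 1.
Ground atoms are formed by filling each argument slot of a predicate with a term from H, so an r-ary predicate gives |H|^r atoms:
  p: 1^2 = 1
Total ground atoms: 1.

1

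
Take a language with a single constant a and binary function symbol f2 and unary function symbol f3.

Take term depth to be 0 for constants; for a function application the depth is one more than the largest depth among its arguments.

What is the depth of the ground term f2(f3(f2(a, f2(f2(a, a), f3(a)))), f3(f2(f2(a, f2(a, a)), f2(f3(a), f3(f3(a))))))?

depth(f2(a, a)) = 1 + max(0, 0) = 1
depth(f3(a)) = 1 + depth(a) = 1 + 0 = 1
depth(f2(f2(a, a), f3(a))) = 1 + max(1, 1) = 2
depth(f2(a, f2(f2(a, a), f3(a)))) = 1 + max(0, 2) = 3
depth(f3(f2(a, f2(f2(a, a), f3(a))))) = 1 + depth(f2(a, f2(f2(a, a), f3(a)))) = 1 + 3 = 4
depth(f2(a, f2(a, a))) = 1 + max(0, 1) = 2
depth(f3(f3(a))) = 1 + depth(f3(a)) = 1 + 1 = 2
depth(f2(f3(a), f3(f3(a)))) = 1 + max(1, 2) = 3
depth(f2(f2(a, f2(a, a)), f2(f3(a), f3(f3(a))))) = 1 + max(2, 3) = 4
depth(f3(f2(f2(a, f2(a, a)), f2(f3(a), f3(f3(a)))))) = 1 + depth(f2(f2(a, f2(a, a)), f2(f3(a), f3(f3(a))))) = 1 + 4 = 5
depth(f2(f3(f2(a, f2(f2(a, a), f3(a)))), f3(f2(f2(a, f2(a, a)), f2(f3(a), f3(f3(a))))))) = 1 + max(4, 5) = 6

6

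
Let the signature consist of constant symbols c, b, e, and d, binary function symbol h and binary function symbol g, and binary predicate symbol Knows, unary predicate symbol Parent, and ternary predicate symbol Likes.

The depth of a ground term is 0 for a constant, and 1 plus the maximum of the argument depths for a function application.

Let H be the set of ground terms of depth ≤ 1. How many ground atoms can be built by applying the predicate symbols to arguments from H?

First count ground terms of depth ≤ 1.
Count level by level. With function symbols h/2, g/2, the terms of depth ≤ k are the 4 constants together with each function applied to depth-≤(k−1) tuples, so N_k = 4 + N_{k-1}^2 + N_{k-1}^2.
N_0 = 4
N_1 = 4 + 4^2 + 4^2 = 36
So |H| = 36.
Ground atoms are formed by filling each argument slot of a predicate with a term from H, so an r-ary predicate gives |H|^r atoms:
  Knows: 36^2 = 1296;  Parent: 36;  Likes: 36^3 = 46656
Total ground atoms: 1296 + 36 + 46656 = 47988.

47988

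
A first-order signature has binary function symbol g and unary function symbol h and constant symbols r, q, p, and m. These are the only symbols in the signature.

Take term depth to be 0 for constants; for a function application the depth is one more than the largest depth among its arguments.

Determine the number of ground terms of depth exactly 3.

364820

If N_k denotes the number of depth-≤k ground terms, the 4 constants give N_0 = 4, and each function symbol of arity r contributes N_{k-1}^r new terms at level k: N_k = 4 + N_{k-1}^2 + N_{k-1}.
N_0 = 4
N_1 = 4 + 4^2 + 4 = 24
N_2 = 4 + 24^2 + 24 = 604
N_3 = 4 + 604^2 + 604 = 365424
Terms of depth exactly 3: N_3 − N_2 = 365424 − 604 = 364820.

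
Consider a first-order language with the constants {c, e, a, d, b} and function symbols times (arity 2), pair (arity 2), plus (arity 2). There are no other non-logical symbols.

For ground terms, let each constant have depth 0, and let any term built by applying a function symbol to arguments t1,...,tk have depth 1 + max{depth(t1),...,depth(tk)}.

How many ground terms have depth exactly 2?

19125

Write N_k for the number of ground terms of depth ≤ k. A term of depth ≤ k is either a constant or a function symbol applied to arguments of depth ≤ k−1, so N_k = 5 + N_{k-1}^2 + N_{k-1}^2 + N_{k-1}^2.
N_0 = 5
N_1 = 5 + 5^2 + 5^2 + 5^2 = 80
N_2 = 5 + 80^2 + 80^2 + 80^2 = 19205
Terms of depth exactly 2: N_2 − N_1 = 19205 − 80 = 19125.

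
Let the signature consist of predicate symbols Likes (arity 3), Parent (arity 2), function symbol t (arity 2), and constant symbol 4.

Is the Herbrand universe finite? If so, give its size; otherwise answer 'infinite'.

The signature has at least one function symbol (t, arity 2) and at least one constant (4).
Iterating t gives infinitely many distinct ground terms: 4, t(4, 4), t(t(4, 4), t(4, 4)), ...
So the Herbrand universe is infinite.

infinite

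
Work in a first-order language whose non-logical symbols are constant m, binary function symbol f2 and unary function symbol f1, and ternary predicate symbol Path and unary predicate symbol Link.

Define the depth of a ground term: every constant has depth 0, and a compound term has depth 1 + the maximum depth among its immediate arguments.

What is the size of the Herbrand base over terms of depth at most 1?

First count ground terms of depth ≤ 1.
Let N_k count ground terms of depth at most k. Each non-constant term of depth ≤ k is some function symbol applied to depth-≤(k−1) arguments, giving N_k = 1 + N_{k-1}^2 + N_{k-1}.
N_0 = 1
N_1 = 1 + 1^2 + 1 = 3
Explicitly: m, f2(m, m), f1(m).
So |H| = 3.
Ground atoms are formed by filling each argument slot of a predicate with a term from H, so an r-ary predicate gives |H|^r atoms:
  Path: 3^3 = 27;  Link: 3
Total ground atoms: 27 + 3 = 30.

30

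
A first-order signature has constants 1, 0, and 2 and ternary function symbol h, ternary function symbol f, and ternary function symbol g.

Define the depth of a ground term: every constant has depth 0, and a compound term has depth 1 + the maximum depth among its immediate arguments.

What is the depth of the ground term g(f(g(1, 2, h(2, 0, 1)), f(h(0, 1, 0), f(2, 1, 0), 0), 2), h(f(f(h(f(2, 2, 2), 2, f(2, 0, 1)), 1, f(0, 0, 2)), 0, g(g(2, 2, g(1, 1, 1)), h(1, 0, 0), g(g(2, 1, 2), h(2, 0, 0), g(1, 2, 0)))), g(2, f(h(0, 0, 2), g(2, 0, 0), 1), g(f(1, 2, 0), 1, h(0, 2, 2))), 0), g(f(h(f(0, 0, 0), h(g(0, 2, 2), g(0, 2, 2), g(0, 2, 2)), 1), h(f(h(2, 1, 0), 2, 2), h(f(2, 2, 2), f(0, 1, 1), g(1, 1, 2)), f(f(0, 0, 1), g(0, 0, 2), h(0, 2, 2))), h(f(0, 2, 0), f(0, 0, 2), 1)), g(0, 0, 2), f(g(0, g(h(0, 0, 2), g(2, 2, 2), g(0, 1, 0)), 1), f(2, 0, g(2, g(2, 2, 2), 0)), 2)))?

depth(h(2, 0, 1)) = 1 + max(0, 0, 0) = 1
depth(g(1, 2, h(2, 0, 1))) = 1 + max(0, 0, 1) = 2
depth(h(0, 1, 0)) = 1 + max(0, 0, 0) = 1
depth(f(2, 1, 0)) = 1 + max(0, 0, 0) = 1
depth(f(h(0, 1, 0), f(2, 1, 0), 0)) = 1 + max(1, 1, 0) = 2
depth(f(g(1, 2, h(2, 0, 1)), f(h(0, 1, 0), f(2, 1, 0), 0), 2)) = 1 + max(2, 2, 0) = 3
depth(f(2, 2, 2)) = 1 + max(0, 0, 0) = 1
depth(f(2, 0, 1)) = 1 + max(0, 0, 0) = 1
depth(h(f(2, 2, 2), 2, f(2, 0, 1))) = 1 + max(1, 0, 1) = 2
depth(f(0, 0, 2)) = 1 + max(0, 0, 0) = 1
depth(f(h(f(2, 2, 2), 2, f(2, 0, 1)), 1, f(0, 0, 2))) = 1 + max(2, 0, 1) = 3
depth(g(1, 1, 1)) = 1 + max(0, 0, 0) = 1
depth(g(2, 2, g(1, 1, 1))) = 1 + max(0, 0, 1) = 2
depth(h(1, 0, 0)) = 1 + max(0, 0, 0) = 1
depth(g(2, 1, 2)) = 1 + max(0, 0, 0) = 1
depth(h(2, 0, 0)) = 1 + max(0, 0, 0) = 1
depth(g(1, 2, 0)) = 1 + max(0, 0, 0) = 1
depth(g(g(2, 1, 2), h(2, 0, 0), g(1, 2, 0))) = 1 + max(1, 1, 1) = 2
depth(g(g(2, 2, g(1, 1, 1)), h(1, 0, 0), g(g(2, 1, 2), h(2, 0, 0), g(1, 2, 0)))) = 1 + max(2, 1, 2) = 3
depth(f(f(h(f(2, 2, 2), 2, f(2, 0, 1)), 1, f(0, 0, 2)), 0, g(g(2, 2, g(1, 1, 1)), h(1, 0, 0), g(g(2, 1, 2), h(2, 0, 0), g(1, 2, 0))))) = 1 + max(3, 0, 3) = 4
depth(h(0, 0, 2)) = 1 + max(0, 0, 0) = 1
depth(g(2, 0, 0)) = 1 + max(0, 0, 0) = 1
depth(f(h(0, 0, 2), g(2, 0, 0), 1)) = 1 + max(1, 1, 0) = 2
depth(f(1, 2, 0)) = 1 + max(0, 0, 0) = 1
depth(h(0, 2, 2)) = 1 + max(0, 0, 0) = 1
depth(g(f(1, 2, 0), 1, h(0, 2, 2))) = 1 + max(1, 0, 1) = 2
depth(g(2, f(h(0, 0, 2), g(2, 0, 0), 1), g(f(1, 2, 0), 1, h(0, 2, 2)))) = 1 + max(0, 2, 2) = 3
depth(h(f(f(h(f(2, 2, 2), 2, f(2, 0, 1)), 1, f(0, 0, 2)), 0, g(g(2, 2, g(1, 1, 1)), h(1, 0, 0), g(g(2, 1, 2), h(2, 0, 0), g(1, 2, 0)))), g(2, f(h(0, 0, 2), g(2, 0, 0), 1), g(f(1, 2, 0), 1, h(0, 2, 2))), 0)) = 1 + max(4, 3, 0) = 5
depth(f(0, 0, 0)) = 1 + max(0, 0, 0) = 1
depth(g(0, 2, 2)) = 1 + max(0, 0, 0) = 1
depth(h(g(0, 2, 2), g(0, 2, 2), g(0, 2, 2))) = 1 + max(1, 1, 1) = 2
depth(h(f(0, 0, 0), h(g(0, 2, 2), g(0, 2, 2), g(0, 2, 2)), 1)) = 1 + max(1, 2, 0) = 3
depth(h(2, 1, 0)) = 1 + max(0, 0, 0) = 1
depth(f(h(2, 1, 0), 2, 2)) = 1 + max(1, 0, 0) = 2
depth(f(0, 1, 1)) = 1 + max(0, 0, 0) = 1
depth(g(1, 1, 2)) = 1 + max(0, 0, 0) = 1
depth(h(f(2, 2, 2), f(0, 1, 1), g(1, 1, 2))) = 1 + max(1, 1, 1) = 2
depth(f(0, 0, 1)) = 1 + max(0, 0, 0) = 1
depth(g(0, 0, 2)) = 1 + max(0, 0, 0) = 1
depth(f(f(0, 0, 1), g(0, 0, 2), h(0, 2, 2))) = 1 + max(1, 1, 1) = 2
depth(h(f(h(2, 1, 0), 2, 2), h(f(2, 2, 2), f(0, 1, 1), g(1, 1, 2)), f(f(0, 0, 1), g(0, 0, 2), h(0, 2, 2)))) = 1 + max(2, 2, 2) = 3
depth(f(0, 2, 0)) = 1 + max(0, 0, 0) = 1
depth(h(f(0, 2, 0), f(0, 0, 2), 1)) = 1 + max(1, 1, 0) = 2
depth(f(h(f(0, 0, 0), h(g(0, 2, 2), g(0, 2, 2), g(0, 2, 2)), 1), h(f(h(2, 1, 0), 2, 2), h(f(2, 2, 2), f(0, 1, 1), g(1, 1, 2)), f(f(0, 0, 1), g(0, 0, 2), h(0, 2, 2))), h(f(0, 2, 0), f(0, 0, 2), 1))) = 1 + max(3, 3, 2) = 4
depth(g(2, 2, 2)) = 1 + max(0, 0, 0) = 1
depth(g(0, 1, 0)) = 1 + max(0, 0, 0) = 1
depth(g(h(0, 0, 2), g(2, 2, 2), g(0, 1, 0))) = 1 + max(1, 1, 1) = 2
depth(g(0, g(h(0, 0, 2), g(2, 2, 2), g(0, 1, 0)), 1)) = 1 + max(0, 2, 0) = 3
depth(g(2, g(2, 2, 2), 0)) = 1 + max(0, 1, 0) = 2
depth(f(2, 0, g(2, g(2, 2, 2), 0))) = 1 + max(0, 0, 2) = 3
depth(f(g(0, g(h(0, 0, 2), g(2, 2, 2), g(0, 1, 0)), 1), f(2, 0, g(2, g(2, 2, 2), 0)), 2)) = 1 + max(3, 3, 0) = 4
depth(g(f(h(f(0, 0, 0), h(g(0, 2, 2), g(0, 2, 2), g(0, 2, 2)), 1), h(f(h(2, 1, 0), 2, 2), h(f(2, 2, 2), f(0, 1, 1), g(1, 1, 2)), f(f(0, 0, 1), g(0, 0, 2), h(0, 2, 2))), h(f(0, 2, 0), f(0, 0, 2), 1)), g(0, 0, 2), f(g(0, g(h(0, 0, 2), g(2, 2, 2), g(0, 1, 0)), 1), f(2, 0, g(2, g(2, 2, 2), 0)), 2))) = 1 + max(4, 1, 4) = 5
depth(g(f(g(1, 2, h(2, 0, 1)), f(h(0, 1, 0), f(2, 1, 0), 0), 2), h(f(f(h(f(2, 2, 2), 2, f(2, 0, 1)), 1, f(0, 0, 2)), 0, g(g(2, 2, g(1, 1, 1)), h(1, 0, 0), g(g(2, 1, 2), h(2, 0, 0), g(1, 2, 0)))), g(2, f(h(0, 0, 2), g(2, 0, 0), 1), g(f(1, 2, 0), 1, h(0, 2, 2))), 0), g(f(h(f(0, 0, 0), h(g(0, 2, 2), g(0, 2, 2), g(0, 2, 2)), 1), h(f(h(2, 1, 0), 2, 2), h(f(2, 2, 2), f(0, 1, 1), g(1, 1, 2)), f(f(0, 0, 1), g(0, 0, 2), h(0, 2, 2))), h(f(0, 2, 0), f(0, 0, 2), 1)), g(0, 0, 2), f(g(0, g(h(0, 0, 2), g(2, 2, 2), g(0, 1, 0)), 1), f(2, 0, g(2, g(2, 2, 2), 0)), 2)))) = 1 + max(3, 5, 5) = 6

6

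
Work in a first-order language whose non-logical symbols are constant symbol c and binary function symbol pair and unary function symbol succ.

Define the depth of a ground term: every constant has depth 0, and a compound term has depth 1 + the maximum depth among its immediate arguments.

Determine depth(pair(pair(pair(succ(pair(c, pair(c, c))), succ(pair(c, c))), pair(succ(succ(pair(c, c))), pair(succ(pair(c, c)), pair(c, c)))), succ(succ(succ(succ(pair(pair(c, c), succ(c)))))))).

depth(pair(c, c)) = 1 + max(0, 0) = 1
depth(pair(c, pair(c, c))) = 1 + max(0, 1) = 2
depth(succ(pair(c, pair(c, c)))) = 1 + depth(pair(c, pair(c, c))) = 1 + 2 = 3
depth(succ(pair(c, c))) = 1 + depth(pair(c, c)) = 1 + 1 = 2
depth(pair(succ(pair(c, pair(c, c))), succ(pair(c, c)))) = 1 + max(3, 2) = 4
depth(succ(succ(pair(c, c)))) = 1 + depth(succ(pair(c, c))) = 1 + 2 = 3
depth(pair(succ(pair(c, c)), pair(c, c))) = 1 + max(2, 1) = 3
depth(pair(succ(succ(pair(c, c))), pair(succ(pair(c, c)), pair(c, c)))) = 1 + max(3, 3) = 4
depth(pair(pair(succ(pair(c, pair(c, c))), succ(pair(c, c))), pair(succ(succ(pair(c, c))), pair(succ(pair(c, c)), pair(c, c))))) = 1 + max(4, 4) = 5
depth(succ(c)) = 1 + depth(c) = 1 + 0 = 1
depth(pair(pair(c, c), succ(c))) = 1 + max(1, 1) = 2
depth(succ(pair(pair(c, c), succ(c)))) = 1 + depth(pair(pair(c, c), succ(c))) = 1 + 2 = 3
depth(succ(succ(pair(pair(c, c), succ(c))))) = 1 + depth(succ(pair(pair(c, c), succ(c)))) = 1 + 3 = 4
depth(succ(succ(succ(pair(pair(c, c), succ(c)))))) = 1 + depth(succ(succ(pair(pair(c, c), succ(c))))) = 1 + 4 = 5
depth(succ(succ(succ(succ(pair(pair(c, c), succ(c))))))) = 1 + depth(succ(succ(succ(pair(pair(c, c), succ(c)))))) = 1 + 5 = 6
depth(pair(pair(pair(succ(pair(c, pair(c, c))), succ(pair(c, c))), pair(succ(succ(pair(c, c))), pair(succ(pair(c, c)), pair(c, c)))), succ(succ(succ(succ(pair(pair(c, c), succ(c)))))))) = 1 + max(5, 6) = 7

7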